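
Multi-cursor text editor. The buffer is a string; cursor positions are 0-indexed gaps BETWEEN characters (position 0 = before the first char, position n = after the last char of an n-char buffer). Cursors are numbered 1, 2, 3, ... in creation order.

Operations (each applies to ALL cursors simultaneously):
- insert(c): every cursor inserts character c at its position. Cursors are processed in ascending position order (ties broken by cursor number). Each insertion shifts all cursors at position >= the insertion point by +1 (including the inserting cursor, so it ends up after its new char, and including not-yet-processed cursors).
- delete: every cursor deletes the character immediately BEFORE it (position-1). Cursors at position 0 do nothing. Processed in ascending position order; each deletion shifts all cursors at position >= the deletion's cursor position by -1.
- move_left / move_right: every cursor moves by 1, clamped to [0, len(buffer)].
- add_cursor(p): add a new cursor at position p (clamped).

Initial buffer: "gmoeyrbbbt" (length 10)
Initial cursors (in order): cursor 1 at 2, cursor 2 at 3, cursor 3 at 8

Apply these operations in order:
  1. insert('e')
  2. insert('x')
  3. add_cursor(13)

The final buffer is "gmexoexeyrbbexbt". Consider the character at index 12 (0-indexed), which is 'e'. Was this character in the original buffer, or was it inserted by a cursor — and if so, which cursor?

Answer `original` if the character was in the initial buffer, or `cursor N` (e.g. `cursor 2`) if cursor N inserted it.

Answer: cursor 3

Derivation:
After op 1 (insert('e')): buffer="gmeoeeyrbbebt" (len 13), cursors c1@3 c2@5 c3@11, authorship ..1.2.....3..
After op 2 (insert('x')): buffer="gmexoexeyrbbexbt" (len 16), cursors c1@4 c2@7 c3@14, authorship ..11.22.....33..
After op 3 (add_cursor(13)): buffer="gmexoexeyrbbexbt" (len 16), cursors c1@4 c2@7 c4@13 c3@14, authorship ..11.22.....33..
Authorship (.=original, N=cursor N): . . 1 1 . 2 2 . . . . . 3 3 . .
Index 12: author = 3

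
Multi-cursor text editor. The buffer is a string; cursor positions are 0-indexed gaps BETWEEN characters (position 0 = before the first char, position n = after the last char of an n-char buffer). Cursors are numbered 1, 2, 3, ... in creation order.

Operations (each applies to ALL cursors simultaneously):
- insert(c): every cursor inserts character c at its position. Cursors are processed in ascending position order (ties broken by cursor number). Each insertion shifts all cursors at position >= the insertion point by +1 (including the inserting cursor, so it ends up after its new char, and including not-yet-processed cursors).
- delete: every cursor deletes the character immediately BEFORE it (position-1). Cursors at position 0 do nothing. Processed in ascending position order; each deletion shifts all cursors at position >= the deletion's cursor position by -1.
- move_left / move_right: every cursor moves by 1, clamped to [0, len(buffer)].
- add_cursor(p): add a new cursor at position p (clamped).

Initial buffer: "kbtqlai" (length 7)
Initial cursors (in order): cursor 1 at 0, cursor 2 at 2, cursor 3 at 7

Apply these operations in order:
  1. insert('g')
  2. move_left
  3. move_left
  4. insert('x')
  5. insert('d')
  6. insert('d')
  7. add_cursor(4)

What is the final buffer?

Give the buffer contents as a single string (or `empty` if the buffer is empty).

Answer: xddgkxddbgtqlaxddig

Derivation:
After op 1 (insert('g')): buffer="gkbgtqlaig" (len 10), cursors c1@1 c2@4 c3@10, authorship 1..2.....3
After op 2 (move_left): buffer="gkbgtqlaig" (len 10), cursors c1@0 c2@3 c3@9, authorship 1..2.....3
After op 3 (move_left): buffer="gkbgtqlaig" (len 10), cursors c1@0 c2@2 c3@8, authorship 1..2.....3
After op 4 (insert('x')): buffer="xgkxbgtqlaxig" (len 13), cursors c1@1 c2@4 c3@11, authorship 11.2.2....3.3
After op 5 (insert('d')): buffer="xdgkxdbgtqlaxdig" (len 16), cursors c1@2 c2@6 c3@14, authorship 111.22.2....33.3
After op 6 (insert('d')): buffer="xddgkxddbgtqlaxddig" (len 19), cursors c1@3 c2@8 c3@17, authorship 1111.222.2....333.3
After op 7 (add_cursor(4)): buffer="xddgkxddbgtqlaxddig" (len 19), cursors c1@3 c4@4 c2@8 c3@17, authorship 1111.222.2....333.3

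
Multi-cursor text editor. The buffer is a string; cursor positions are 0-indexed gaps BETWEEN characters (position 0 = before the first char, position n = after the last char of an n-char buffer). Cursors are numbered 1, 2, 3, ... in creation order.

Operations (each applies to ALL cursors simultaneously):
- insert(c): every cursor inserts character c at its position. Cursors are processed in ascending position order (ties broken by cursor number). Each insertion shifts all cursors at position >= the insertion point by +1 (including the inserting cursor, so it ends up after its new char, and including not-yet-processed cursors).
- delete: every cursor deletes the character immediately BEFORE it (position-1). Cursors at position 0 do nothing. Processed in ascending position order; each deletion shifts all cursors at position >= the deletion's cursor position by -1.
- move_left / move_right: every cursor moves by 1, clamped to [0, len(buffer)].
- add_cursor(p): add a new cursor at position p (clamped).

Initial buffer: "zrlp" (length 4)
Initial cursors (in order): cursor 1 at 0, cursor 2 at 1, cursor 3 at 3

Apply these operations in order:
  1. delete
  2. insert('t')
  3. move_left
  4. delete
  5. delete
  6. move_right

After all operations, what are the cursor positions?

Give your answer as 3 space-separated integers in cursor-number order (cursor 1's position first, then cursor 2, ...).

Answer: 1 1 1

Derivation:
After op 1 (delete): buffer="rp" (len 2), cursors c1@0 c2@0 c3@1, authorship ..
After op 2 (insert('t')): buffer="ttrtp" (len 5), cursors c1@2 c2@2 c3@4, authorship 12.3.
After op 3 (move_left): buffer="ttrtp" (len 5), cursors c1@1 c2@1 c3@3, authorship 12.3.
After op 4 (delete): buffer="ttp" (len 3), cursors c1@0 c2@0 c3@1, authorship 23.
After op 5 (delete): buffer="tp" (len 2), cursors c1@0 c2@0 c3@0, authorship 3.
After op 6 (move_right): buffer="tp" (len 2), cursors c1@1 c2@1 c3@1, authorship 3.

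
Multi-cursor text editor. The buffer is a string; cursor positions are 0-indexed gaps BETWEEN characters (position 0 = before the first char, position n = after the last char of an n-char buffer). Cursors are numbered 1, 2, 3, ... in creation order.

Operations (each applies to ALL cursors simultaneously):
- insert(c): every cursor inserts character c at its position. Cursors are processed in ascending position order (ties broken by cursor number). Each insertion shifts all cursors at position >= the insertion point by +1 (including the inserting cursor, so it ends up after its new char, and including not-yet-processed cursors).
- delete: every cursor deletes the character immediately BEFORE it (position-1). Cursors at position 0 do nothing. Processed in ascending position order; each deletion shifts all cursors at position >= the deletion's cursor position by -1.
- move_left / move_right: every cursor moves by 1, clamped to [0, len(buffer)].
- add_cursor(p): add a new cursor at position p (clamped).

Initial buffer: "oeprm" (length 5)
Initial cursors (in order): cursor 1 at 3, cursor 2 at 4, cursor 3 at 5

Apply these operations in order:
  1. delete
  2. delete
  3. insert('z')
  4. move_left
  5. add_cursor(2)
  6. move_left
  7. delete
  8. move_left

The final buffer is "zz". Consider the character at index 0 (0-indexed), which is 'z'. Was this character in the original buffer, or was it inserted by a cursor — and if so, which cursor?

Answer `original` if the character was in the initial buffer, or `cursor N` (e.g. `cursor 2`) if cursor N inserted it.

After op 1 (delete): buffer="oe" (len 2), cursors c1@2 c2@2 c3@2, authorship ..
After op 2 (delete): buffer="" (len 0), cursors c1@0 c2@0 c3@0, authorship 
After op 3 (insert('z')): buffer="zzz" (len 3), cursors c1@3 c2@3 c3@3, authorship 123
After op 4 (move_left): buffer="zzz" (len 3), cursors c1@2 c2@2 c3@2, authorship 123
After op 5 (add_cursor(2)): buffer="zzz" (len 3), cursors c1@2 c2@2 c3@2 c4@2, authorship 123
After op 6 (move_left): buffer="zzz" (len 3), cursors c1@1 c2@1 c3@1 c4@1, authorship 123
After op 7 (delete): buffer="zz" (len 2), cursors c1@0 c2@0 c3@0 c4@0, authorship 23
After op 8 (move_left): buffer="zz" (len 2), cursors c1@0 c2@0 c3@0 c4@0, authorship 23
Authorship (.=original, N=cursor N): 2 3
Index 0: author = 2

Answer: cursor 2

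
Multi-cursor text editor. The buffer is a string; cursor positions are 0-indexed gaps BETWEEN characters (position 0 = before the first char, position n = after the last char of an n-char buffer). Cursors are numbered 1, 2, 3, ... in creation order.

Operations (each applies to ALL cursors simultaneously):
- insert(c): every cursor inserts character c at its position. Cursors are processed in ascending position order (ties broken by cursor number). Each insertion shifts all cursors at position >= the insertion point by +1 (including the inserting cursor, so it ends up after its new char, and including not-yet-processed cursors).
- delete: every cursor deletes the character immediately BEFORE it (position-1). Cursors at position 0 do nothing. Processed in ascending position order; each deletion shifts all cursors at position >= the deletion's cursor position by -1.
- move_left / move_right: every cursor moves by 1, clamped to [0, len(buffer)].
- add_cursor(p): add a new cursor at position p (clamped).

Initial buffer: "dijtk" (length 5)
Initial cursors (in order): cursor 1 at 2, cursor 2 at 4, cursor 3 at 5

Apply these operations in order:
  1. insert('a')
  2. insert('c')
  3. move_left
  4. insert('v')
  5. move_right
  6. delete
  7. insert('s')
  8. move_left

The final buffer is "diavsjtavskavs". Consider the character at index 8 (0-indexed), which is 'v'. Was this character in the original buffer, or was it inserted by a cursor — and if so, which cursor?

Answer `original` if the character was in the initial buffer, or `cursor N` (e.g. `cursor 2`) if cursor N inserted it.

After op 1 (insert('a')): buffer="diajtaka" (len 8), cursors c1@3 c2@6 c3@8, authorship ..1..2.3
After op 2 (insert('c')): buffer="diacjtackac" (len 11), cursors c1@4 c2@8 c3@11, authorship ..11..22.33
After op 3 (move_left): buffer="diacjtackac" (len 11), cursors c1@3 c2@7 c3@10, authorship ..11..22.33
After op 4 (insert('v')): buffer="diavcjtavckavc" (len 14), cursors c1@4 c2@9 c3@13, authorship ..111..222.333
After op 5 (move_right): buffer="diavcjtavckavc" (len 14), cursors c1@5 c2@10 c3@14, authorship ..111..222.333
After op 6 (delete): buffer="diavjtavkav" (len 11), cursors c1@4 c2@8 c3@11, authorship ..11..22.33
After op 7 (insert('s')): buffer="diavsjtavskavs" (len 14), cursors c1@5 c2@10 c3@14, authorship ..111..222.333
After op 8 (move_left): buffer="diavsjtavskavs" (len 14), cursors c1@4 c2@9 c3@13, authorship ..111..222.333
Authorship (.=original, N=cursor N): . . 1 1 1 . . 2 2 2 . 3 3 3
Index 8: author = 2

Answer: cursor 2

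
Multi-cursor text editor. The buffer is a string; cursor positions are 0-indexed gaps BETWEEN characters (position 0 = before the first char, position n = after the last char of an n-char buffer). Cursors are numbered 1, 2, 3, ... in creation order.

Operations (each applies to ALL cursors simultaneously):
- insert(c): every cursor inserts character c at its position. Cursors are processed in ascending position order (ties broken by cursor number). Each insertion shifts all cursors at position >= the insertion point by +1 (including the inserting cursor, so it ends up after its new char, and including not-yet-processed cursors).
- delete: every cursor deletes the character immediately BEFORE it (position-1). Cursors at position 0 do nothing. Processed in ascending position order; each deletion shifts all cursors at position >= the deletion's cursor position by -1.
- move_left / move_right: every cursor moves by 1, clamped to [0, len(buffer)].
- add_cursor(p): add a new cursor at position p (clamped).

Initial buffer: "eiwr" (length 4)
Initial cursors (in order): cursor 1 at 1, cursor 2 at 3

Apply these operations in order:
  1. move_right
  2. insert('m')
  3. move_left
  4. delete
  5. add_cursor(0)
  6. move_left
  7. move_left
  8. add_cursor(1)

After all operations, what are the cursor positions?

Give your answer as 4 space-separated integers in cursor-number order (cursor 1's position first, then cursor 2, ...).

Answer: 0 1 0 1

Derivation:
After op 1 (move_right): buffer="eiwr" (len 4), cursors c1@2 c2@4, authorship ....
After op 2 (insert('m')): buffer="eimwrm" (len 6), cursors c1@3 c2@6, authorship ..1..2
After op 3 (move_left): buffer="eimwrm" (len 6), cursors c1@2 c2@5, authorship ..1..2
After op 4 (delete): buffer="emwm" (len 4), cursors c1@1 c2@3, authorship .1.2
After op 5 (add_cursor(0)): buffer="emwm" (len 4), cursors c3@0 c1@1 c2@3, authorship .1.2
After op 6 (move_left): buffer="emwm" (len 4), cursors c1@0 c3@0 c2@2, authorship .1.2
After op 7 (move_left): buffer="emwm" (len 4), cursors c1@0 c3@0 c2@1, authorship .1.2
After op 8 (add_cursor(1)): buffer="emwm" (len 4), cursors c1@0 c3@0 c2@1 c4@1, authorship .1.2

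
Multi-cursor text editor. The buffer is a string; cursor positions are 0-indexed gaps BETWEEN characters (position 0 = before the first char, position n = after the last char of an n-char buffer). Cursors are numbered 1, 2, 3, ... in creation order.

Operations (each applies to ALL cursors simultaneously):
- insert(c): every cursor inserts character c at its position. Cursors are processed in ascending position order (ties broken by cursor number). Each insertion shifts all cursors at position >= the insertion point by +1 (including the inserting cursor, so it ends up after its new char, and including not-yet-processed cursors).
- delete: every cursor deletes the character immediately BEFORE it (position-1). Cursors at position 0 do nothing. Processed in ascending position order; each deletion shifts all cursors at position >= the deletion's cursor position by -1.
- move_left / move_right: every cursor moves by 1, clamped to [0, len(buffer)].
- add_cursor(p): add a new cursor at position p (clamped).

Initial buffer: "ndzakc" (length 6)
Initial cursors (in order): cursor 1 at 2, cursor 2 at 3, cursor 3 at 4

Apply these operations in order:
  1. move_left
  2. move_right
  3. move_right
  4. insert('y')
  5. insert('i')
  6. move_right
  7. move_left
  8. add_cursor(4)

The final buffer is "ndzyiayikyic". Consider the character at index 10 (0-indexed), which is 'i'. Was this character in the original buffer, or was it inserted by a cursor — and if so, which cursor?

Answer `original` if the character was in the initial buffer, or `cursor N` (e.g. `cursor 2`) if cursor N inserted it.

After op 1 (move_left): buffer="ndzakc" (len 6), cursors c1@1 c2@2 c3@3, authorship ......
After op 2 (move_right): buffer="ndzakc" (len 6), cursors c1@2 c2@3 c3@4, authorship ......
After op 3 (move_right): buffer="ndzakc" (len 6), cursors c1@3 c2@4 c3@5, authorship ......
After op 4 (insert('y')): buffer="ndzyaykyc" (len 9), cursors c1@4 c2@6 c3@8, authorship ...1.2.3.
After op 5 (insert('i')): buffer="ndzyiayikyic" (len 12), cursors c1@5 c2@8 c3@11, authorship ...11.22.33.
After op 6 (move_right): buffer="ndzyiayikyic" (len 12), cursors c1@6 c2@9 c3@12, authorship ...11.22.33.
After op 7 (move_left): buffer="ndzyiayikyic" (len 12), cursors c1@5 c2@8 c3@11, authorship ...11.22.33.
After op 8 (add_cursor(4)): buffer="ndzyiayikyic" (len 12), cursors c4@4 c1@5 c2@8 c3@11, authorship ...11.22.33.
Authorship (.=original, N=cursor N): . . . 1 1 . 2 2 . 3 3 .
Index 10: author = 3

Answer: cursor 3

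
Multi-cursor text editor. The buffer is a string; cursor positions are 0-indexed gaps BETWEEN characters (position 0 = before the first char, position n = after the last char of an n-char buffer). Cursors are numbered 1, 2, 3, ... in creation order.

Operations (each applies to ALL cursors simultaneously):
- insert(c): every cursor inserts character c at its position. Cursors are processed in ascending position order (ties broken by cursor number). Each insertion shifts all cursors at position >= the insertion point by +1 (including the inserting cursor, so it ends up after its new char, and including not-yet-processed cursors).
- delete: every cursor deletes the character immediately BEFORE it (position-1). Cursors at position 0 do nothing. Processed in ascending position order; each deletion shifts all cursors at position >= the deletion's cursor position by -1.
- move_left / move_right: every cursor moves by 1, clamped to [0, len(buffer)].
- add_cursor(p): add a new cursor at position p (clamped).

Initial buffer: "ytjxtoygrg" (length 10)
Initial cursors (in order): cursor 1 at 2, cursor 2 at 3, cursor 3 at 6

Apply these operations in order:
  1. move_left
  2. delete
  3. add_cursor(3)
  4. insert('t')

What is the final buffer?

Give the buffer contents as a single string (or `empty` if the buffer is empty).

After op 1 (move_left): buffer="ytjxtoygrg" (len 10), cursors c1@1 c2@2 c3@5, authorship ..........
After op 2 (delete): buffer="jxoygrg" (len 7), cursors c1@0 c2@0 c3@2, authorship .......
After op 3 (add_cursor(3)): buffer="jxoygrg" (len 7), cursors c1@0 c2@0 c3@2 c4@3, authorship .......
After op 4 (insert('t')): buffer="ttjxtotygrg" (len 11), cursors c1@2 c2@2 c3@5 c4@7, authorship 12..3.4....

Answer: ttjxtotygrg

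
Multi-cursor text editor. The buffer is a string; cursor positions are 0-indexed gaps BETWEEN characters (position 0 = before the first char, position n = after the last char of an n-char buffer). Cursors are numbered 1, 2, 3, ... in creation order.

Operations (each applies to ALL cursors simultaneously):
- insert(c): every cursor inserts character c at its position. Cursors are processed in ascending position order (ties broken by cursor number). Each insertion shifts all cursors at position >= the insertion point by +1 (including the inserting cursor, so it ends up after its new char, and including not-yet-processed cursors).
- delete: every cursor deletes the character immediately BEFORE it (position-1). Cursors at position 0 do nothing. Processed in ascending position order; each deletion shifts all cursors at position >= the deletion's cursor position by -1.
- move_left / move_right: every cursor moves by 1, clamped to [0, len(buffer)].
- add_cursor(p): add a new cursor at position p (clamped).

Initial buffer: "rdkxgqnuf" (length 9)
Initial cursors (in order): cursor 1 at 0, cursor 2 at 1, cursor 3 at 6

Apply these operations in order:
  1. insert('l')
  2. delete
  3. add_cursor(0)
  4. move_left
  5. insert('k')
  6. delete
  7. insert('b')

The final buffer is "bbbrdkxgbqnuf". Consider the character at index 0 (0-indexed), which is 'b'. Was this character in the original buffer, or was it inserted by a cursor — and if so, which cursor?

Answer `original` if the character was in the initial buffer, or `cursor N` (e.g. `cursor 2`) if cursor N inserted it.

After op 1 (insert('l')): buffer="lrldkxgqlnuf" (len 12), cursors c1@1 c2@3 c3@9, authorship 1.2.....3...
After op 2 (delete): buffer="rdkxgqnuf" (len 9), cursors c1@0 c2@1 c3@6, authorship .........
After op 3 (add_cursor(0)): buffer="rdkxgqnuf" (len 9), cursors c1@0 c4@0 c2@1 c3@6, authorship .........
After op 4 (move_left): buffer="rdkxgqnuf" (len 9), cursors c1@0 c2@0 c4@0 c3@5, authorship .........
After op 5 (insert('k')): buffer="kkkrdkxgkqnuf" (len 13), cursors c1@3 c2@3 c4@3 c3@9, authorship 124.....3....
After op 6 (delete): buffer="rdkxgqnuf" (len 9), cursors c1@0 c2@0 c4@0 c3@5, authorship .........
After op 7 (insert('b')): buffer="bbbrdkxgbqnuf" (len 13), cursors c1@3 c2@3 c4@3 c3@9, authorship 124.....3....
Authorship (.=original, N=cursor N): 1 2 4 . . . . . 3 . . . .
Index 0: author = 1

Answer: cursor 1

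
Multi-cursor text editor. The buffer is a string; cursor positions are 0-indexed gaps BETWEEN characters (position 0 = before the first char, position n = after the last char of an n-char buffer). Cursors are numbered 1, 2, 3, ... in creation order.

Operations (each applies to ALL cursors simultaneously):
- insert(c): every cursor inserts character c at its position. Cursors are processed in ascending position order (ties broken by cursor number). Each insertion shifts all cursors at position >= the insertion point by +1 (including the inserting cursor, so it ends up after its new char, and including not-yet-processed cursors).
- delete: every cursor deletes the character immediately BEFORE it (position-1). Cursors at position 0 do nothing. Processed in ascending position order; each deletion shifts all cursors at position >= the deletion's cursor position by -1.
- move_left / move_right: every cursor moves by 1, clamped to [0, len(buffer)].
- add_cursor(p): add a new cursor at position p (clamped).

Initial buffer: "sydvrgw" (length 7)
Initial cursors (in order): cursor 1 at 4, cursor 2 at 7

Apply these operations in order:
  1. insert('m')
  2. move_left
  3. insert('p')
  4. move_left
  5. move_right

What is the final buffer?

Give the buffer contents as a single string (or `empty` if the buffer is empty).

After op 1 (insert('m')): buffer="sydvmrgwm" (len 9), cursors c1@5 c2@9, authorship ....1...2
After op 2 (move_left): buffer="sydvmrgwm" (len 9), cursors c1@4 c2@8, authorship ....1...2
After op 3 (insert('p')): buffer="sydvpmrgwpm" (len 11), cursors c1@5 c2@10, authorship ....11...22
After op 4 (move_left): buffer="sydvpmrgwpm" (len 11), cursors c1@4 c2@9, authorship ....11...22
After op 5 (move_right): buffer="sydvpmrgwpm" (len 11), cursors c1@5 c2@10, authorship ....11...22

Answer: sydvpmrgwpm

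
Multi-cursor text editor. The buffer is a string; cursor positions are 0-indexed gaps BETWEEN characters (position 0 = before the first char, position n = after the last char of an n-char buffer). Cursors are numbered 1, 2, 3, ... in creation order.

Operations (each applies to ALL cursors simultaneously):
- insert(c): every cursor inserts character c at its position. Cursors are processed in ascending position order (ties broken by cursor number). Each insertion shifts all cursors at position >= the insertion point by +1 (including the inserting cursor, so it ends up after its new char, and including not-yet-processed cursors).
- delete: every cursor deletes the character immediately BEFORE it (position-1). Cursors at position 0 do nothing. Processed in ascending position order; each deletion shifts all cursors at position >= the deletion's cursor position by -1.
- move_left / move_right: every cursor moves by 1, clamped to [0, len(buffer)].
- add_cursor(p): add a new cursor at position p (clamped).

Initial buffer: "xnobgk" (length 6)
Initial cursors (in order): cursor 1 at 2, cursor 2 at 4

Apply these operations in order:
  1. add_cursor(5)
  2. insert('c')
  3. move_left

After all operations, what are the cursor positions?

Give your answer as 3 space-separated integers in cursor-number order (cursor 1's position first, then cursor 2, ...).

Answer: 2 5 7

Derivation:
After op 1 (add_cursor(5)): buffer="xnobgk" (len 6), cursors c1@2 c2@4 c3@5, authorship ......
After op 2 (insert('c')): buffer="xncobcgck" (len 9), cursors c1@3 c2@6 c3@8, authorship ..1..2.3.
After op 3 (move_left): buffer="xncobcgck" (len 9), cursors c1@2 c2@5 c3@7, authorship ..1..2.3.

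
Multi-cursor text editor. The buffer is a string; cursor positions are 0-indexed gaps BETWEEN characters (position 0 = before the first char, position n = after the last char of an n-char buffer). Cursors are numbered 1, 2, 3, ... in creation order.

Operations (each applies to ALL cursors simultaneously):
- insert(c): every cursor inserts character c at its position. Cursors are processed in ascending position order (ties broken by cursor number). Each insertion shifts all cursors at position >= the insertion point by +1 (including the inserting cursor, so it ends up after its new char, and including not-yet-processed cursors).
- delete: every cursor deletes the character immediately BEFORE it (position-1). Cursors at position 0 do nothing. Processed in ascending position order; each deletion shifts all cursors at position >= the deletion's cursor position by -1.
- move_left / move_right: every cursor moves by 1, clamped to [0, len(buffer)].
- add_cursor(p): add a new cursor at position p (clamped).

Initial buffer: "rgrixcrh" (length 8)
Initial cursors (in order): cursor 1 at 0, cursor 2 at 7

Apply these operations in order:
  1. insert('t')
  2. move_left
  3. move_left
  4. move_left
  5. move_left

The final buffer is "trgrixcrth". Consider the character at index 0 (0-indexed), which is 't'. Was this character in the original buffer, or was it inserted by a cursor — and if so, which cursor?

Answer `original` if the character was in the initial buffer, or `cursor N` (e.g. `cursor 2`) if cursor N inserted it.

After op 1 (insert('t')): buffer="trgrixcrth" (len 10), cursors c1@1 c2@9, authorship 1.......2.
After op 2 (move_left): buffer="trgrixcrth" (len 10), cursors c1@0 c2@8, authorship 1.......2.
After op 3 (move_left): buffer="trgrixcrth" (len 10), cursors c1@0 c2@7, authorship 1.......2.
After op 4 (move_left): buffer="trgrixcrth" (len 10), cursors c1@0 c2@6, authorship 1.......2.
After op 5 (move_left): buffer="trgrixcrth" (len 10), cursors c1@0 c2@5, authorship 1.......2.
Authorship (.=original, N=cursor N): 1 . . . . . . . 2 .
Index 0: author = 1

Answer: cursor 1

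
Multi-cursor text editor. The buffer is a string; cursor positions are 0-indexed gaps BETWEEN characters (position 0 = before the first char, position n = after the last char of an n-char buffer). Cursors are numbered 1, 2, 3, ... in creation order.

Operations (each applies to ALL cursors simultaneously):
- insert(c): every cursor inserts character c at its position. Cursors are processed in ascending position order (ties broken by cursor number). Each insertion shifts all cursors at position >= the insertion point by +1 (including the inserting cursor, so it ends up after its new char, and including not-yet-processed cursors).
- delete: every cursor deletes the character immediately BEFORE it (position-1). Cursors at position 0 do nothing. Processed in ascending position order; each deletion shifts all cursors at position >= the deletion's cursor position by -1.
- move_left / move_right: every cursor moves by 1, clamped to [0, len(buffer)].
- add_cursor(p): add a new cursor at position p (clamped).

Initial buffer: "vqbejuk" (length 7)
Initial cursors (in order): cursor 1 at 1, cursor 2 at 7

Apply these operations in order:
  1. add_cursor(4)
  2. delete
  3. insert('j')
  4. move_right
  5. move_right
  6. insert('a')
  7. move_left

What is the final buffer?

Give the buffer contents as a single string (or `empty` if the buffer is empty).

After op 1 (add_cursor(4)): buffer="vqbejuk" (len 7), cursors c1@1 c3@4 c2@7, authorship .......
After op 2 (delete): buffer="qbju" (len 4), cursors c1@0 c3@2 c2@4, authorship ....
After op 3 (insert('j')): buffer="jqbjjuj" (len 7), cursors c1@1 c3@4 c2@7, authorship 1..3..2
After op 4 (move_right): buffer="jqbjjuj" (len 7), cursors c1@2 c3@5 c2@7, authorship 1..3..2
After op 5 (move_right): buffer="jqbjjuj" (len 7), cursors c1@3 c3@6 c2@7, authorship 1..3..2
After op 6 (insert('a')): buffer="jqbajjuaja" (len 10), cursors c1@4 c3@8 c2@10, authorship 1..13..322
After op 7 (move_left): buffer="jqbajjuaja" (len 10), cursors c1@3 c3@7 c2@9, authorship 1..13..322

Answer: jqbajjuaja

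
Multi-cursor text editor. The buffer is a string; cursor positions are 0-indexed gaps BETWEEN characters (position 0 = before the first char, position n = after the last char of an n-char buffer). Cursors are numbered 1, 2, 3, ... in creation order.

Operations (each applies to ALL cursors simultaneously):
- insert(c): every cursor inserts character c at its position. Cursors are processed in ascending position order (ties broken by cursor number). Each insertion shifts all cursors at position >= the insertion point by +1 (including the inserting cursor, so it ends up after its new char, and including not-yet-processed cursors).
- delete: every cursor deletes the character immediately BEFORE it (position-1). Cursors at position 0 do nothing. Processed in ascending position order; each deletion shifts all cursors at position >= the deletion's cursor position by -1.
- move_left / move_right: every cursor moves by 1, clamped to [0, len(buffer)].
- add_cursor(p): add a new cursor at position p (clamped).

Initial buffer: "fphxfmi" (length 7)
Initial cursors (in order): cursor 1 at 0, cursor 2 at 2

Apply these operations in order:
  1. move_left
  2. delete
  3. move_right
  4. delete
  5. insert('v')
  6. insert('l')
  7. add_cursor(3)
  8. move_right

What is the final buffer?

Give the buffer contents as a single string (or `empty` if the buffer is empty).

Answer: vvllhxfmi

Derivation:
After op 1 (move_left): buffer="fphxfmi" (len 7), cursors c1@0 c2@1, authorship .......
After op 2 (delete): buffer="phxfmi" (len 6), cursors c1@0 c2@0, authorship ......
After op 3 (move_right): buffer="phxfmi" (len 6), cursors c1@1 c2@1, authorship ......
After op 4 (delete): buffer="hxfmi" (len 5), cursors c1@0 c2@0, authorship .....
After op 5 (insert('v')): buffer="vvhxfmi" (len 7), cursors c1@2 c2@2, authorship 12.....
After op 6 (insert('l')): buffer="vvllhxfmi" (len 9), cursors c1@4 c2@4, authorship 1212.....
After op 7 (add_cursor(3)): buffer="vvllhxfmi" (len 9), cursors c3@3 c1@4 c2@4, authorship 1212.....
After op 8 (move_right): buffer="vvllhxfmi" (len 9), cursors c3@4 c1@5 c2@5, authorship 1212.....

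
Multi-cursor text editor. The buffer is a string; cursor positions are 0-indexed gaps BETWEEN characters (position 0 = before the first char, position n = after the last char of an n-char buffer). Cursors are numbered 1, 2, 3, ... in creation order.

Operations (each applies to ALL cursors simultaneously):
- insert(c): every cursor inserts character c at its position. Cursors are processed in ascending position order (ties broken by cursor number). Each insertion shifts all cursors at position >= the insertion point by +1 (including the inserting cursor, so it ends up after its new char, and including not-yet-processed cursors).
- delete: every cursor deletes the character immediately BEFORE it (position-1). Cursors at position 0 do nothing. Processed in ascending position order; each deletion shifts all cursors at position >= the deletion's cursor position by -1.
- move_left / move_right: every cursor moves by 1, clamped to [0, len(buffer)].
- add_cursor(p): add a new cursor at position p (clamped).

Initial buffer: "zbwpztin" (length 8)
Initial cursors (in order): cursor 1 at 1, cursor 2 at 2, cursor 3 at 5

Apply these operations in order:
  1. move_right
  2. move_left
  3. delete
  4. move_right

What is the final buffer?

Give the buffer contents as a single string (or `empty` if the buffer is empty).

Answer: wptin

Derivation:
After op 1 (move_right): buffer="zbwpztin" (len 8), cursors c1@2 c2@3 c3@6, authorship ........
After op 2 (move_left): buffer="zbwpztin" (len 8), cursors c1@1 c2@2 c3@5, authorship ........
After op 3 (delete): buffer="wptin" (len 5), cursors c1@0 c2@0 c3@2, authorship .....
After op 4 (move_right): buffer="wptin" (len 5), cursors c1@1 c2@1 c3@3, authorship .....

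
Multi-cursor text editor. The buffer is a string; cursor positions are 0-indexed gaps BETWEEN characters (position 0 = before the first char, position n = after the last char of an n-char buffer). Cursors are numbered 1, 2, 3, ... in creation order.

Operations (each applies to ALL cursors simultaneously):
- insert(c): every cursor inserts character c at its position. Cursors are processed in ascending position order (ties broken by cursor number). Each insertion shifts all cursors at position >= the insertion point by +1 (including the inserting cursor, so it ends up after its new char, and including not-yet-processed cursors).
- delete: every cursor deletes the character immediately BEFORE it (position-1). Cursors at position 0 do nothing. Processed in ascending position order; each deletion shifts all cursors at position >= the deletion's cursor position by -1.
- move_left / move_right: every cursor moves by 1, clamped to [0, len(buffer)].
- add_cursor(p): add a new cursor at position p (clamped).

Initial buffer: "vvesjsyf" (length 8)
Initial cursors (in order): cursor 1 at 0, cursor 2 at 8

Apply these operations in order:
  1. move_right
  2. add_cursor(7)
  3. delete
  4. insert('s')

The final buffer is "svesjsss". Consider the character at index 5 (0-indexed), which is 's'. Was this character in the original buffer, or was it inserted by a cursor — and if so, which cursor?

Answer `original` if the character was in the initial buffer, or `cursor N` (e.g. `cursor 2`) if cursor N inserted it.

After op 1 (move_right): buffer="vvesjsyf" (len 8), cursors c1@1 c2@8, authorship ........
After op 2 (add_cursor(7)): buffer="vvesjsyf" (len 8), cursors c1@1 c3@7 c2@8, authorship ........
After op 3 (delete): buffer="vesjs" (len 5), cursors c1@0 c2@5 c3@5, authorship .....
After op 4 (insert('s')): buffer="svesjsss" (len 8), cursors c1@1 c2@8 c3@8, authorship 1.....23
Authorship (.=original, N=cursor N): 1 . . . . . 2 3
Index 5: author = original

Answer: original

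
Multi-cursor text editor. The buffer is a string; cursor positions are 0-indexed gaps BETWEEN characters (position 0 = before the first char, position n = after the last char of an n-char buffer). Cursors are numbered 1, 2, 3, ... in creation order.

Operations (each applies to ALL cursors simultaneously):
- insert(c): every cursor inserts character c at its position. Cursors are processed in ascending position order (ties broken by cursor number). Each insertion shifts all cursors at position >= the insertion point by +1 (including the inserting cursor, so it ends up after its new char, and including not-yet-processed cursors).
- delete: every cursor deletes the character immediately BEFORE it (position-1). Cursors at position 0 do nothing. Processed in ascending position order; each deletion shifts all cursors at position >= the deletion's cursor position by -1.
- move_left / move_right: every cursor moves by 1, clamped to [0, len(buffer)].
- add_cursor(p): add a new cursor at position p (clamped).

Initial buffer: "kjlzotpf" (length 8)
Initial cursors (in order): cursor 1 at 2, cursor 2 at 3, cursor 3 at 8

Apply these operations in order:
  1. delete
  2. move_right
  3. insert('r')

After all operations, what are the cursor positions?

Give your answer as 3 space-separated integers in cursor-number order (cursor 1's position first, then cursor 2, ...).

Answer: 4 4 8

Derivation:
After op 1 (delete): buffer="kzotp" (len 5), cursors c1@1 c2@1 c3@5, authorship .....
After op 2 (move_right): buffer="kzotp" (len 5), cursors c1@2 c2@2 c3@5, authorship .....
After op 3 (insert('r')): buffer="kzrrotpr" (len 8), cursors c1@4 c2@4 c3@8, authorship ..12...3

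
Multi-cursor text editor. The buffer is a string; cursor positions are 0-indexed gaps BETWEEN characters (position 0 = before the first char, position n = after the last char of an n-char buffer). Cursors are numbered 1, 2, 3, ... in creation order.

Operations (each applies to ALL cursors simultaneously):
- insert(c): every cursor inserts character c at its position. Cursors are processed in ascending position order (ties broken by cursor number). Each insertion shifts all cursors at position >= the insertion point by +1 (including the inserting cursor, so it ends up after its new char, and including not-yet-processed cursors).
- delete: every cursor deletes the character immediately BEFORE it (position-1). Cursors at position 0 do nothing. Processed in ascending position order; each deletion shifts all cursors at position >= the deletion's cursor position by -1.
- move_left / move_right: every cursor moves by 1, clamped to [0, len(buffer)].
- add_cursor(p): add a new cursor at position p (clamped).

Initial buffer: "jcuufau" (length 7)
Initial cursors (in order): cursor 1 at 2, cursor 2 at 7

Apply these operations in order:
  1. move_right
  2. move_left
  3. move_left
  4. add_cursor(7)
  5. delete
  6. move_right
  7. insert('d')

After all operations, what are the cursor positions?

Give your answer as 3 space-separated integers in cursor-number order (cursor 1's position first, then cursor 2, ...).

After op 1 (move_right): buffer="jcuufau" (len 7), cursors c1@3 c2@7, authorship .......
After op 2 (move_left): buffer="jcuufau" (len 7), cursors c1@2 c2@6, authorship .......
After op 3 (move_left): buffer="jcuufau" (len 7), cursors c1@1 c2@5, authorship .......
After op 4 (add_cursor(7)): buffer="jcuufau" (len 7), cursors c1@1 c2@5 c3@7, authorship .......
After op 5 (delete): buffer="cuua" (len 4), cursors c1@0 c2@3 c3@4, authorship ....
After op 6 (move_right): buffer="cuua" (len 4), cursors c1@1 c2@4 c3@4, authorship ....
After op 7 (insert('d')): buffer="cduuadd" (len 7), cursors c1@2 c2@7 c3@7, authorship .1...23

Answer: 2 7 7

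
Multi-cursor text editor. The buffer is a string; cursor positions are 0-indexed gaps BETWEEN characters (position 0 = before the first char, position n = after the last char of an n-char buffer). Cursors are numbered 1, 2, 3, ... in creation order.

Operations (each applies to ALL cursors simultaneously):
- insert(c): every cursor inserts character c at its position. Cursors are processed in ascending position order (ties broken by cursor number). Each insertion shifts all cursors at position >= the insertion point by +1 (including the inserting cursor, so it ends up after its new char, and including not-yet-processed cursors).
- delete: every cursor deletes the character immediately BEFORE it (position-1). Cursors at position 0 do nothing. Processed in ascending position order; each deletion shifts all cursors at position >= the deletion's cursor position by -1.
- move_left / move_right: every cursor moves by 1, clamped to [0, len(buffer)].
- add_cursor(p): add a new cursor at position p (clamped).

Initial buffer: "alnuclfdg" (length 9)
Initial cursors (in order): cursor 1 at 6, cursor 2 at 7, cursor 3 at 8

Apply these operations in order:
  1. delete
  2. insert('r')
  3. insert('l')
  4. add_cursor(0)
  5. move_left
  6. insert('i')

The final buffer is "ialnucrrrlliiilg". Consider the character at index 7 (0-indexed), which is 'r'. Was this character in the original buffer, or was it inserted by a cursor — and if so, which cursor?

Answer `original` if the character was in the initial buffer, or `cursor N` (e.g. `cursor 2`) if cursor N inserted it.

Answer: cursor 2

Derivation:
After op 1 (delete): buffer="alnucg" (len 6), cursors c1@5 c2@5 c3@5, authorship ......
After op 2 (insert('r')): buffer="alnucrrrg" (len 9), cursors c1@8 c2@8 c3@8, authorship .....123.
After op 3 (insert('l')): buffer="alnucrrrlllg" (len 12), cursors c1@11 c2@11 c3@11, authorship .....123123.
After op 4 (add_cursor(0)): buffer="alnucrrrlllg" (len 12), cursors c4@0 c1@11 c2@11 c3@11, authorship .....123123.
After op 5 (move_left): buffer="alnucrrrlllg" (len 12), cursors c4@0 c1@10 c2@10 c3@10, authorship .....123123.
After op 6 (insert('i')): buffer="ialnucrrrlliiilg" (len 16), cursors c4@1 c1@14 c2@14 c3@14, authorship 4.....123121233.
Authorship (.=original, N=cursor N): 4 . . . . . 1 2 3 1 2 1 2 3 3 .
Index 7: author = 2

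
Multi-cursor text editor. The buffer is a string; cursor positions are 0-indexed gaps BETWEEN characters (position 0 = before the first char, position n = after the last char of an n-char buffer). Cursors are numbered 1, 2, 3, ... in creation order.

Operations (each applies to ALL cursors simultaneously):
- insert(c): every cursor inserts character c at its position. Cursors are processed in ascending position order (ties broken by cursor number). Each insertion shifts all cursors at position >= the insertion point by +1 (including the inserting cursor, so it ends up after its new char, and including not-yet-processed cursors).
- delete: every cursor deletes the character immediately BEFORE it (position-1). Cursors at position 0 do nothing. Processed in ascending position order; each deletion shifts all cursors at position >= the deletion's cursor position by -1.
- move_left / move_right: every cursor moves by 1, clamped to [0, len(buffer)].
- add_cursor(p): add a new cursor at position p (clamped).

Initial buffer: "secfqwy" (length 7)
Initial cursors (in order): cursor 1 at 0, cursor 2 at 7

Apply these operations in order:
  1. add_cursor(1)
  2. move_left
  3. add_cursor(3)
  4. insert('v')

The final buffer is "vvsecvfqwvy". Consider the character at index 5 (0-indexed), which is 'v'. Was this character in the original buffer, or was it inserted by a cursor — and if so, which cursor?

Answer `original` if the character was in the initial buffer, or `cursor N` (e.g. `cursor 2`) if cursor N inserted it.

After op 1 (add_cursor(1)): buffer="secfqwy" (len 7), cursors c1@0 c3@1 c2@7, authorship .......
After op 2 (move_left): buffer="secfqwy" (len 7), cursors c1@0 c3@0 c2@6, authorship .......
After op 3 (add_cursor(3)): buffer="secfqwy" (len 7), cursors c1@0 c3@0 c4@3 c2@6, authorship .......
After op 4 (insert('v')): buffer="vvsecvfqwvy" (len 11), cursors c1@2 c3@2 c4@6 c2@10, authorship 13...4...2.
Authorship (.=original, N=cursor N): 1 3 . . . 4 . . . 2 .
Index 5: author = 4

Answer: cursor 4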